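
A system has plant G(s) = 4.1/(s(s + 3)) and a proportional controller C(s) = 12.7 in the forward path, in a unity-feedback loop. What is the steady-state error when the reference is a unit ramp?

The loop has one pole at the origin (type 1). Velocity error constant K_v = lim_{s→0} s·C(s)G(s) = 12.7·4.1/3 = 17.36.
Steady-state error to a unit ramp: e_ss = 1/K_v = 0.0576.

0.0576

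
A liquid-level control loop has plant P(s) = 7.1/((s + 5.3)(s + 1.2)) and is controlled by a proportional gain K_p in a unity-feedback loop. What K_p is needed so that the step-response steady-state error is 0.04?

The loop is type 0, so e_ss(step) = 1/(1 + K_pos) with K_pos = K_p·P(0).
P(0) = 1.116. Require 1/(1 + K_p·1.116) = 0.04, so 1 + 1.116·K_p = 25.
K_p = (25 − 1)/1.116 = 21.5.

K_p = 21.5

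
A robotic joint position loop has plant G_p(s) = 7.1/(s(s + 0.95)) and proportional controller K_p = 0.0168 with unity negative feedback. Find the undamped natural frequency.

1 + K_p·G_p(s) = 0 gives s² + 0.95s + 0.1193 = 0.
Matching s² + 2ζω_n s + ω_n²: ω_n = √0.1193 = 0.3454 rad/s and 2ζω_n = 0.95, so ζ = 0.95/(2·0.3454) = 1.38.

ω_n = 0.345 rad/s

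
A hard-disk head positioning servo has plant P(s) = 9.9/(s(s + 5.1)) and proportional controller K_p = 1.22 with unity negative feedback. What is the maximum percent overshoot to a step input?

Closed-loop characteristic equation: s² + 5.1s + 12.08 = 0, so ω_n = 3.475 rad/s and ζ = 5.1/(2·3.475) = 0.7337.
%OS = 100·exp(−πζ/√(1−ζ²)) = 100·exp(−π·0.7337/√0.4616) = 3.36%.

3.36%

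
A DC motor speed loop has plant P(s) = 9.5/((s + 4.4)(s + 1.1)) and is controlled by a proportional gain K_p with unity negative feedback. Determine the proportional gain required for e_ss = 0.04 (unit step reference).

K_p = 12.2

For a type-0 loop with proportional control, e_ss = 1/(1 + K_p·P(0)).
P(0) = 1.963. Require 1/(1 + K_p·1.963) = 0.04, so 1 + 1.963·K_p = 25.
K_p = (25 − 1)/1.963 = 12.2.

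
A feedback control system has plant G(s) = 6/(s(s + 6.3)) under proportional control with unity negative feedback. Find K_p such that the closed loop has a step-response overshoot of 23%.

K_p = 9.21

From %OS = 100·exp(−πζ/√(1−ζ²)) = 23%, ζ = −ln(0.23)/√(π²+ln²(0.23)) = 0.4237.
Characteristic equation s² + 6.3s + 6K_p = 0 gives ζ = 6.3/(2√(6K_p)).
Setting ζ = 0.4237: √(6K_p) = 6.3/(2·0.4237) = 7.434, so K_p = 55.26/6 = 9.21.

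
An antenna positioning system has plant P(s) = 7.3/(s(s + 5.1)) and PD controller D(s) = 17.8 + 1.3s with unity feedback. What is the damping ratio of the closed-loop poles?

ζ = 0.64

Forward path: (17.8 + 1.3s)·7.3/(s(s+5.1)). The closed-loop characteristic equation is s² + (5.1 + 7.3·1.3)s + 7.3·17.8 = 0.
That is s² + 14.59s + 129.9 = 0, so ω_n = 11.4 rad/s and ζ = 14.59/(2·11.4) = 0.64.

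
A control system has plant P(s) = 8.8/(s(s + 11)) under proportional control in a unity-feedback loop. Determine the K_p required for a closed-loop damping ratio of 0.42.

K_p = 19.5

Closed-loop characteristic equation: s² + 11s + K_p·8.8 = 0.
So ω_n = √(8.8K_p) and 2ζω_n = 11, giving ζ = 11/(2√(8.8K_p)).
Setting ζ = 0.42: √(8.8K_p) = 11/(2·0.42) = 13.1, so K_p = 171.5/8.8 = 19.5.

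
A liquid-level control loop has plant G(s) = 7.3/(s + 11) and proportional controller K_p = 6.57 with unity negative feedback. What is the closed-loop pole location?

Closed-loop transfer function: T(s) = K_p·G(s)/(1 + K_p·G(s)) = 47.96/(s + 11 + 47.96) = 47.96/(s + 58.96).
The closed-loop pole is at s = −58.96.

s = -58.96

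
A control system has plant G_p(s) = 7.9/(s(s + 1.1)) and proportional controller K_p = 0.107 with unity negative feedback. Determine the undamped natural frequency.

With unity feedback the closed-loop characteristic equation is s² + 1.1s + 0.107·7.9 = s² + 1.1s + 0.8453 = 0.
Matching s² + 2ζω_n s + ω_n²: ω_n = √0.8453 = 0.9194 rad/s and 2ζω_n = 1.1, so ζ = 1.1/(2·0.9194) = 0.598.

ω_n = 0.919 rad/s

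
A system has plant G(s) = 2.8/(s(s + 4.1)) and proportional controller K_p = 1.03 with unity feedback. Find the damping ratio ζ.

With unity feedback the closed-loop characteristic equation is s² + 4.1s + 1.03·2.8 = s² + 4.1s + 2.884 = 0.
Matching s² + 2ζω_n s + ω_n²: ω_n = √2.884 = 1.698 rad/s and 2ζω_n = 4.1, so ζ = 4.1/(2·1.698) = 1.21.

ζ = 1.21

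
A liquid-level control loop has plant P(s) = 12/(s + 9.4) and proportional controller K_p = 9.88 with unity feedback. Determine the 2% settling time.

T_s ≈ 0.0313 s

Closed-loop transfer function: T(s) = K_p·P(s)/(1 + K_p·P(s)) = 118.6/(s + 9.4 + 118.6) = 118.6/(s + 128).
Time constant τ = 1/128 = 0.007815 s, so the 2% settling time is about 4τ = 0.0313 s.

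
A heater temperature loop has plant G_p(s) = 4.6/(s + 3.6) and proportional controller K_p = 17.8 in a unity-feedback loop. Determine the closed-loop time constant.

τ = 0.0117 s

Closed-loop transfer function: T(s) = K_p·G_p(s)/(1 + K_p·G_p(s)) = 81.88/(s + 3.6 + 81.88) = 81.88/(s + 85.48).
Time constant τ = 1/85.48 = 0.0117 s.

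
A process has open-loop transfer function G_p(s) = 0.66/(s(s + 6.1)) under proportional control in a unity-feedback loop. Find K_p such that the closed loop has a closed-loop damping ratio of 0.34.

K_p = 122

Closed-loop characteristic equation: s² + 6.1s + K_p·0.66 = 0.
So ω_n = √(0.66K_p) and 2ζω_n = 6.1, giving ζ = 6.1/(2√(0.66K_p)).
Setting ζ = 0.34: √(0.66K_p) = 6.1/(2·0.34) = 8.971, so K_p = 80.47/0.66 = 122.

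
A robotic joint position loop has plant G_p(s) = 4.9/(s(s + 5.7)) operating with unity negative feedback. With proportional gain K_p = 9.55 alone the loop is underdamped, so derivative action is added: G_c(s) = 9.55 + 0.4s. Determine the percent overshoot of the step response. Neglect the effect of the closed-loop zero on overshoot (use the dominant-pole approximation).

Forward path: (9.55 + 0.4s)·4.9/(s(s+5.7)). The closed-loop characteristic equation is s² + (5.7 + 4.9·0.4)s + 4.9·9.55 = 0.
That is s² + 7.66s + 46.8 = 0, so ω_n = 6.841 rad/s and ζ = 7.66/(2·6.841) = 0.5599.
%OS = 100·exp(−πζ/√(1−ζ²)) = 12%.

12%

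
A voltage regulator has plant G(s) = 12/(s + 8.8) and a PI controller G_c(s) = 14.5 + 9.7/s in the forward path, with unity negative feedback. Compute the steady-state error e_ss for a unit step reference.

The open loop G_c(s)G(s) has a pole at the origin (type 1), so the static position error constant is infinite and e_ss = 1/(1+∞) = 0.

0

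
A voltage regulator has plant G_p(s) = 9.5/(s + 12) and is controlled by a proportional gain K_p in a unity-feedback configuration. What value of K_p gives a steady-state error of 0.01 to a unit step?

K_p = 125

The loop is type 0, so e_ss(step) = 1/(1 + K_pos) with K_pos = K_p·G_p(0).
G_p(0) = 0.7917. Require 1/(1 + K_p·0.7917) = 0.01, so 1 + 0.7917·K_p = 100.
K_p = (100 − 1)/0.7917 = 125.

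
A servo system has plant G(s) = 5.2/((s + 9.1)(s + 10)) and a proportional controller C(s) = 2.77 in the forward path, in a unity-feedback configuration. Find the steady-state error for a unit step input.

The loop is type 0. Static position error constant K_pos = C(0)·G(0) = 2.77·0.05714 = 0.1583.
Steady-state error to a unit step: e_ss = 1/(1+K_pos) = 1/1.158 = 0.863.

0.863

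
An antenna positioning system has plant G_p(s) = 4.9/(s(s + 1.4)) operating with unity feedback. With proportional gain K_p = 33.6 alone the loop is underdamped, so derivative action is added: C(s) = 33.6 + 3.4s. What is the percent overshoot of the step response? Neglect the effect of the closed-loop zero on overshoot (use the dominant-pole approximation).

Forward path: (33.6 + 3.4s)·4.9/(s(s+1.4)). The closed-loop characteristic equation is s² + (1.4 + 4.9·3.4)s + 4.9·33.6 = 0.
That is s² + 18.06s + 164.6 = 0, so ω_n = 12.83 rad/s and ζ = 18.06/(2·12.83) = 0.7038.
%OS = 100·exp(−πζ/√(1−ζ²)) = 4.45%.

4.45%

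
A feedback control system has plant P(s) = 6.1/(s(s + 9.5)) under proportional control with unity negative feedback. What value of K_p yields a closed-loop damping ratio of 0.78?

K_p = 6.08

Closed-loop characteristic equation: s² + 9.5s + K_p·6.1 = 0.
So ω_n = √(6.1K_p) and 2ζω_n = 9.5, giving ζ = 9.5/(2√(6.1K_p)).
Setting ζ = 0.78: √(6.1K_p) = 9.5/(2·0.78) = 6.09, so K_p = 37.08/6.1 = 6.08.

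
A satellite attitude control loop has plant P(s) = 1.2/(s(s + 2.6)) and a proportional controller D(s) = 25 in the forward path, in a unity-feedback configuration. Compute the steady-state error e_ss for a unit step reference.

0

The open loop D(s)P(s) has a pole at the origin (type 1), so the static position error constant is infinite and e_ss = 1/(1+∞) = 0.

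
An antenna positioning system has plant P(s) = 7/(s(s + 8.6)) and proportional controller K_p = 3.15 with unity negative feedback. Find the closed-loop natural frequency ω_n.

The closed-loop denominator is s(s+8.6) + 3.15·7 = s² + 8.6s + 22.05.
So ω_n² = 22.05 ⇒ ω_n = 4.696 rad/s, and ζ = 8.6/(2ω_n) = 0.916.

ω_n = 4.7 rad/s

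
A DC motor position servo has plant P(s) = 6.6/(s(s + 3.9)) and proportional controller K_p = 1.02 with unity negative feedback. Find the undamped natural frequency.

ω_n = 2.59 rad/s

With unity feedback the closed-loop characteristic equation is s² + 3.9s + 1.02·6.6 = s² + 3.9s + 6.732 = 0.
So ω_n² = 6.732 ⇒ ω_n = 2.595 rad/s, and ζ = 3.9/(2ω_n) = 0.752.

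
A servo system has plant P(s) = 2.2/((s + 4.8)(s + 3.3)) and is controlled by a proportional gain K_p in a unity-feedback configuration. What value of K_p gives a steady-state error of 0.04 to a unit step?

K_p = 173

For a type-0 loop with proportional control, e_ss = 1/(1 + K_p·P(0)).
P(0) = 0.1389. Require 1/(1 + K_p·0.1389) = 0.04, so 1 + 0.1389·K_p = 25.
K_p = (25 − 1)/0.1389 = 173.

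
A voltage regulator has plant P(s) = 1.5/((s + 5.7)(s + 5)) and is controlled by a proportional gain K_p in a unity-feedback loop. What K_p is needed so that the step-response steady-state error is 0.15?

Steady-state error for a unit step on this type-0 loop is 1/(1 + K_p·P(0)).
P(0) = 0.05263. Require 1/(1 + K_p·0.05263) = 0.15, so 1 + 0.05263·K_p = 6.667.
K_p = (6.667 − 1)/0.05263 = 108.

K_p = 108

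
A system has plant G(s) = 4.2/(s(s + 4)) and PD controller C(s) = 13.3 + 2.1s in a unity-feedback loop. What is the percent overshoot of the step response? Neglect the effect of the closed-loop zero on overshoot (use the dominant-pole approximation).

Forward path: (13.3 + 2.1s)·4.2/(s(s+4)). The closed-loop characteristic equation is s² + (4 + 4.2·2.1)s + 4.2·13.3 = 0.
That is s² + 12.82s + 55.86 = 0, so ω_n = 7.474 rad/s and ζ = 12.82/(2·7.474) = 0.8576.
%OS = 100·exp(−πζ/√(1−ζ²)) = 0.53%.

0.53%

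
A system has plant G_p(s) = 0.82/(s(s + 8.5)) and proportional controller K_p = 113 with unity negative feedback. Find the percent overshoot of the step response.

21.3%

The closed-loop denominator s² + 8.5s + 92.66 gives ω_n = √92.66 = 9.626 and ζ = 8.5/(2ω_n) = 0.4415.
%OS = 100·exp(−πζ/√(1−ζ²)) = 100·exp(−π·0.4415/√0.8051) = 21.3%.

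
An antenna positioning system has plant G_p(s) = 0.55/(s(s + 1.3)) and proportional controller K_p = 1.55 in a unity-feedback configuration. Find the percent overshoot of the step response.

4.44%

Closed-loop characteristic equation: s² + 1.3s + 0.8525 = 0, so ω_n = 0.9233 rad/s and ζ = 1.3/(2·0.9233) = 0.704.
%OS = 100·exp(−πζ/√(1−ζ²)) = 100·exp(−π·0.704/√0.5044) = 4.44%.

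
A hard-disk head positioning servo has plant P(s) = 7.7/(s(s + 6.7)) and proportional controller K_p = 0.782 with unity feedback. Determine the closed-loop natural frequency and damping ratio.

ω_n = 2.45 rad/s, ζ = 1.37

With unity feedback the closed-loop characteristic equation is s² + 6.7s + 0.782·7.7 = s² + 6.7s + 6.021 = 0.
Matching s² + 2ζω_n s + ω_n²: ω_n = √6.021 = 2.454 rad/s and 2ζω_n = 6.7, so ζ = 6.7/(2·2.454) = 1.37.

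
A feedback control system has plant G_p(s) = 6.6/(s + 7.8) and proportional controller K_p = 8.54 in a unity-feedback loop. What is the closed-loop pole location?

s = -64.16

Closed-loop transfer function: T(s) = K_p·G_p(s)/(1 + K_p·G_p(s)) = 56.36/(s + 7.8 + 56.36) = 56.36/(s + 64.16).
The closed-loop pole is at s = −64.16.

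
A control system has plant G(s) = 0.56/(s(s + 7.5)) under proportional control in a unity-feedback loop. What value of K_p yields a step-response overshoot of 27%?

K_p = 170

From %OS = 100·exp(−πζ/√(1−ζ²)) = 27%, ζ = −ln(0.27)/√(π²+ln²(0.27)) = 0.3847.
Characteristic equation s² + 7.5s + 0.56K_p = 0 gives ζ = 7.5/(2√(0.56K_p)).
Setting ζ = 0.3847: √(0.56K_p) = 7.5/(2·0.3847) = 9.748, so K_p = 95.02/0.56 = 170.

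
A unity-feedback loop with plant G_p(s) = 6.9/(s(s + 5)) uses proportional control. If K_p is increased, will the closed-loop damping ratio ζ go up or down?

ζ = 5/(2√(6.9K_p)); increasing K_p raises the denominator, so ζ falls.

decrease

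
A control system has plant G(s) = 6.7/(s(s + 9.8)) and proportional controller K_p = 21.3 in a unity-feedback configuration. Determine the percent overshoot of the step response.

24.3%

The closed-loop denominator s² + 9.8s + 142.7 gives ω_n = √142.7 = 11.95 and ζ = 9.8/(2ω_n) = 0.4102.
%OS = 100·exp(−πζ/√(1−ζ²)) = 100·exp(−π·0.4102/√0.8318) = 24.3%.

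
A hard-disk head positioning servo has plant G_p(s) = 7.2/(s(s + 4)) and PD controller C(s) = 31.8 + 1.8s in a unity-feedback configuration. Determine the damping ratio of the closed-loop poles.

ζ = 0.56

Forward path: (31.8 + 1.8s)·7.2/(s(s+4)). The closed-loop characteristic equation is s² + (4 + 7.2·1.8)s + 7.2·31.8 = 0.
That is s² + 16.96s + 229 = 0, so ω_n = 15.13 rad/s and ζ = 16.96/(2·15.13) = 0.5604.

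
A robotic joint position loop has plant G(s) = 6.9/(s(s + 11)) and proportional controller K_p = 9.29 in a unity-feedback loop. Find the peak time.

Closed-loop characteristic equation: s² + 11s + 64.1 = 0, so ω_n = 8.006 rad/s and ζ = 11/(2·8.006) = 0.687.
Damped frequency ω_d = ω_n√(1−ζ²) = 5.818 rad/s, so peak time T_p = π/ω_d = 0.54 s.

T_p = 0.54 s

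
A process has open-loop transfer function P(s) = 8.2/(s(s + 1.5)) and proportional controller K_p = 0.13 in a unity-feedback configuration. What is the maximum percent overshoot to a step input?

The closed-loop denominator s² + 1.5s + 1.066 gives ω_n = √1.066 = 1.032 and ζ = 1.5/(2ω_n) = 0.7264.
%OS = 100·exp(−πζ/√(1−ζ²)) = 100·exp(−π·0.7264/√0.4723) = 3.61%.

3.61%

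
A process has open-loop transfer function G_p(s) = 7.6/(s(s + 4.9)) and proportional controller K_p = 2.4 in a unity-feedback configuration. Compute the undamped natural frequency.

ω_n = 4.27 rad/s

1 + K_p·G_p(s) = 0 gives s² + 4.9s + 18.24 = 0.
So ω_n² = 18.24 ⇒ ω_n = 4.271 rad/s, and ζ = 4.9/(2ω_n) = 0.574.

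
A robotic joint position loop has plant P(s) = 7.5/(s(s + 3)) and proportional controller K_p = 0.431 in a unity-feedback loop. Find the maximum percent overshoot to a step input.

The closed-loop denominator s² + 3s + 3.232 gives ω_n = √3.232 = 1.798 and ζ = 3/(2ω_n) = 0.8343.
%OS = 100·exp(−πζ/√(1−ζ²)) = 100·exp(−π·0.8343/√0.3039) = 0.862%.

0.862%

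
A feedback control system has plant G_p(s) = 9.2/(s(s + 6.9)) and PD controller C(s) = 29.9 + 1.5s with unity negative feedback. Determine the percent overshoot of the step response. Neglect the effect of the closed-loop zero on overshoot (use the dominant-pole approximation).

Forward path: (29.9 + 1.5s)·9.2/(s(s+6.9)). The closed-loop characteristic equation is s² + (6.9 + 9.2·1.5)s + 9.2·29.9 = 0.
That is s² + 20.7s + 275.1 = 0, so ω_n = 16.59 rad/s and ζ = 20.7/(2·16.59) = 0.624.
%OS = 100·exp(−πζ/√(1−ζ²)) = 8.14%.

8.14%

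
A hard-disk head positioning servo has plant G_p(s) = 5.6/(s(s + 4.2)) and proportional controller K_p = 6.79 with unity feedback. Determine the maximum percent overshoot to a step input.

Closed-loop characteristic equation: s² + 4.2s + 38.02 = 0, so ω_n = 6.166 rad/s and ζ = 4.2/(2·6.166) = 0.3406.
%OS = 100·exp(−πζ/√(1−ζ²)) = 100·exp(−π·0.3406/√0.884) = 32%.

32%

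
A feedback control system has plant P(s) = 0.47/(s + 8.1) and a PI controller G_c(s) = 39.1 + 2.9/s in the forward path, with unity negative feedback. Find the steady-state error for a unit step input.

0

The open loop G_c(s)P(s) has a pole at the origin (type 1), so the static position error constant is infinite and e_ss = 1/(1+∞) = 0.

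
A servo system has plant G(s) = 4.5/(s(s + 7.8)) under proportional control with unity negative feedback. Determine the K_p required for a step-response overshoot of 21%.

From %OS = 100·exp(−πζ/√(1−ζ²)) = 21%, ζ = −ln(0.21)/√(π²+ln²(0.21)) = 0.4449.
Characteristic equation s² + 7.8s + 4.5K_p = 0 gives ζ = 7.8/(2√(4.5K_p)).
Setting ζ = 0.4449: √(4.5K_p) = 7.8/(2·0.4449) = 8.766, so K_p = 76.84/4.5 = 17.1.

K_p = 17.1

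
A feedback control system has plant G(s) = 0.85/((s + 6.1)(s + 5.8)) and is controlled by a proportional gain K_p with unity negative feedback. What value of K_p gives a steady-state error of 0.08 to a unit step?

The loop is type 0, so e_ss(step) = 1/(1 + K_pos) with K_pos = K_p·G(0).
G(0) = 0.02402. Require 1/(1 + K_p·0.02402) = 0.08, so 1 + 0.02402·K_p = 12.5.
K_p = (12.5 − 1)/0.02402 = 479.

K_p = 479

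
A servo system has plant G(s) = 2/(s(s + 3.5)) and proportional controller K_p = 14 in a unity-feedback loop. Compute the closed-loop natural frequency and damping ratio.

ω_n = 5.29 rad/s, ζ = 0.331

1 + K_p·G(s) = 0 gives s² + 3.5s + 28 = 0.
So ω_n² = 28 ⇒ ω_n = 5.292 rad/s, and ζ = 3.5/(2ω_n) = 0.331.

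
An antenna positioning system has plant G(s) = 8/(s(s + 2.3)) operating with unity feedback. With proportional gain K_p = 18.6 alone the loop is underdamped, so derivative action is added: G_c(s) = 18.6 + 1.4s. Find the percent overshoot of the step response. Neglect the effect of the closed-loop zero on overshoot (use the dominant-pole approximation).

12.4%

Forward path: (18.6 + 1.4s)·8/(s(s+2.3)). The closed-loop characteristic equation is s² + (2.3 + 8·1.4)s + 8·18.6 = 0.
That is s² + 13.5s + 148.8 = 0, so ω_n = 12.2 rad/s and ζ = 13.5/(2·12.2) = 0.5534.
%OS = 100·exp(−πζ/√(1−ζ²)) = 12.4%.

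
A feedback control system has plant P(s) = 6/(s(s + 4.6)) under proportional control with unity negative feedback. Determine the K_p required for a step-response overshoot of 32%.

K_p = 7.58

From %OS = 100·exp(−πζ/√(1−ζ²)) = 32%, ζ = −ln(0.32)/√(π²+ln²(0.32)) = 0.341.
Characteristic equation s² + 4.6s + 6K_p = 0 gives ζ = 4.6/(2√(6K_p)).
Setting ζ = 0.341: √(6K_p) = 4.6/(2·0.341) = 6.746, so K_p = 45.5/6 = 7.58.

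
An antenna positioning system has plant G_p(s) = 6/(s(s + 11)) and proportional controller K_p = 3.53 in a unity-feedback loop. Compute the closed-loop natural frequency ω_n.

ω_n = 4.6 rad/s

1 + K_p·G_p(s) = 0 gives s² + 11s + 21.18 = 0.
So ω_n² = 21.18 ⇒ ω_n = 4.602 rad/s, and ζ = 11/(2ω_n) = 1.2.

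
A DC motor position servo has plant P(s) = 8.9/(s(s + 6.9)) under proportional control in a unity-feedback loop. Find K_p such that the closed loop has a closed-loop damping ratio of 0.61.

K_p = 3.59

Closed-loop characteristic equation: s² + 6.9s + K_p·8.9 = 0.
So ω_n = √(8.9K_p) and 2ζω_n = 6.9, giving ζ = 6.9/(2√(8.9K_p)).
Setting ζ = 0.61: √(8.9K_p) = 6.9/(2·0.61) = 5.656, so K_p = 31.99/8.9 = 3.59.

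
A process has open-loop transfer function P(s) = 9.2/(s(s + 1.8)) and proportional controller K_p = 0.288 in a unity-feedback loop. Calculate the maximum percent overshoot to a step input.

12.4%

Closed-loop characteristic equation: s² + 1.8s + 2.65 = 0, so ω_n = 1.628 rad/s and ζ = 1.8/(2·1.628) = 0.5529.
%OS = 100·exp(−πζ/√(1−ζ²)) = 100·exp(−π·0.5529/√0.6943) = 12.4%.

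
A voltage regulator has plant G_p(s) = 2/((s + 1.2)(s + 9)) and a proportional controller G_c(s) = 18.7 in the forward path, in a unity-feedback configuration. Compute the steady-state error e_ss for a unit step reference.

The loop is type 0. Static position error constant K_pos = G_c(0)·G_p(0) = 18.7·0.1852 = 3.463.
Steady-state error to a unit step: e_ss = 1/(1+K_pos) = 1/4.463 = 0.224.

0.224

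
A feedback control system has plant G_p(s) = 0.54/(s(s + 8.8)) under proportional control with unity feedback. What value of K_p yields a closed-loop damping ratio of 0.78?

K_p = 58.9

Closed-loop characteristic equation: s² + 8.8s + K_p·0.54 = 0.
So ω_n = √(0.54K_p) and 2ζω_n = 8.8, giving ζ = 8.8/(2√(0.54K_p)).
Setting ζ = 0.78: √(0.54K_p) = 8.8/(2·0.78) = 5.641, so K_p = 31.82/0.54 = 58.9.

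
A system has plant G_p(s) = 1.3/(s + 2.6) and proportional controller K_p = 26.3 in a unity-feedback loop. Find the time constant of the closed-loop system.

τ = 0.0272 s

Closed-loop transfer function: T(s) = K_p·G_p(s)/(1 + K_p·G_p(s)) = 34.19/(s + 2.6 + 34.19) = 34.19/(s + 36.79).
Time constant τ = 1/36.79 = 0.0272 s.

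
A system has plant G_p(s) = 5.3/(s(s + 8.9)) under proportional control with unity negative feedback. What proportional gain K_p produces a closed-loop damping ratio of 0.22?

K_p = 77.2

Closed-loop characteristic equation: s² + 8.9s + K_p·5.3 = 0.
So ω_n = √(5.3K_p) and 2ζω_n = 8.9, giving ζ = 8.9/(2√(5.3K_p)).
Setting ζ = 0.22: √(5.3K_p) = 8.9/(2·0.22) = 20.23, so K_p = 409.1/5.3 = 77.2.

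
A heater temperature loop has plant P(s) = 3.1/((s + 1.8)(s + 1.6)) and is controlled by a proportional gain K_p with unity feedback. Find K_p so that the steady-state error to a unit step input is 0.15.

Steady-state error for a unit step on this type-0 loop is 1/(1 + K_p·P(0)).
P(0) = 1.076. Require 1/(1 + K_p·1.076) = 0.15, so 1 + 1.076·K_p = 6.667.
K_p = (6.667 − 1)/1.076 = 5.26.

K_p = 5.26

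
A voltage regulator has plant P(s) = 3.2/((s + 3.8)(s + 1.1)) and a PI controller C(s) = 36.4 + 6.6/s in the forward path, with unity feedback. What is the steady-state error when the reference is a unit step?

The open loop C(s)P(s) has a pole at the origin (type 1), so the static position error constant is infinite and e_ss = 1/(1+∞) = 0.

0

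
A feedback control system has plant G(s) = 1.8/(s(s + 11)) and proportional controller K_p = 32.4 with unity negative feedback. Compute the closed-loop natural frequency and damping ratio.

ω_n = 7.64 rad/s, ζ = 0.72

With unity feedback the closed-loop characteristic equation is s² + 11s + 32.4·1.8 = s² + 11s + 58.32 = 0.
Matching s² + 2ζω_n s + ω_n²: ω_n = √58.32 = 7.637 rad/s and 2ζω_n = 11, so ζ = 11/(2·7.637) = 0.72.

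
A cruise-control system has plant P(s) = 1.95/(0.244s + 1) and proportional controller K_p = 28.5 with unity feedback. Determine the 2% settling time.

Closed loop: T(s) = K_p·P/(1+K_p·P) = 55.57/(0.244s + 1 + 55.57), with pole at s = −(1 + 55.57)/0.244 = −231.9.
τ = 1/231.9 = 0.004313 s, so 2% settling time ≈ 4τ = 0.0173 s.

T_s ≈ 0.0173 s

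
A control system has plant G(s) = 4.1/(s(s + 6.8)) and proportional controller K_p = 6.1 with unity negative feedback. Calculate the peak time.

Closed-loop characteristic equation: s² + 6.8s + 25.01 = 0, so ω_n = 5.001 rad/s and ζ = 6.8/(2·5.001) = 0.6799.
Damped frequency ω_d = ω_n√(1−ζ²) = 3.667 rad/s, so peak time T_p = π/ω_d = 0.857 s.

T_p = 0.857 s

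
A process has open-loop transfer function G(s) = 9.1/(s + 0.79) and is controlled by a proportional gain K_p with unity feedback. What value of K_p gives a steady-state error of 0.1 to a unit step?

For a type-0 loop with proportional control, e_ss = 1/(1 + K_p·G(0)).
G(0) = 11.52. Require 1/(1 + K_p·11.52) = 0.1, so 1 + 11.52·K_p = 10.
K_p = (10 − 1)/11.52 = 0.781.

K_p = 0.781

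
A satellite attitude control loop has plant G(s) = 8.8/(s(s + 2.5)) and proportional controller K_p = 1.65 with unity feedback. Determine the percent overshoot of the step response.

33.6%

From 1 + K_pG(s) = 0: s² + 2.5s + 14.52 = 0 ⇒ ω_n = 3.811, ζ = 0.328.
%OS = 100·exp(−πζ/√(1−ζ²)) = 100·exp(−π·0.328/√0.8924) = 33.6%.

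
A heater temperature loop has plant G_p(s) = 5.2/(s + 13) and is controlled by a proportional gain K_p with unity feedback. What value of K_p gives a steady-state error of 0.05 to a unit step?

K_p = 47.5

The loop is type 0, so e_ss(step) = 1/(1 + K_pos) with K_pos = K_p·G_p(0).
G_p(0) = 0.4. Require 1/(1 + K_p·0.4) = 0.05, so 1 + 0.4·K_p = 20.
K_p = (20 − 1)/0.4 = 47.5.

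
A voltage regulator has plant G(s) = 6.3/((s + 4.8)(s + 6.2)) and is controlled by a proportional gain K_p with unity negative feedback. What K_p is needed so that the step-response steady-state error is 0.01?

The loop is type 0, so e_ss(step) = 1/(1 + K_pos) with K_pos = K_p·G(0).
G(0) = 0.2117. Require 1/(1 + K_p·0.2117) = 0.01, so 1 + 0.2117·K_p = 100.
K_p = (100 − 1)/0.2117 = 468.

K_p = 468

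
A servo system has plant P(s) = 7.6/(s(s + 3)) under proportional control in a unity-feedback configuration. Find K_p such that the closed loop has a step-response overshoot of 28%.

K_p = 2.1

From %OS = 100·exp(−πζ/√(1−ζ²)) = 28%, ζ = −ln(0.28)/√(π²+ln²(0.28)) = 0.3755.
Characteristic equation s² + 3s + 7.6K_p = 0 gives ζ = 3/(2√(7.6K_p)).
Setting ζ = 0.3755: √(7.6K_p) = 3/(2·0.3755) = 3.994, so K_p = 15.95/7.6 = 2.1.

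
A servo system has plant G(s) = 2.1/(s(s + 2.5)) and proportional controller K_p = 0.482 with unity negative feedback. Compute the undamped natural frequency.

ω_n = 1.01 rad/s

With unity feedback the closed-loop characteristic equation is s² + 2.5s + 0.482·2.1 = s² + 2.5s + 1.012 = 0.
So ω_n² = 1.012 ⇒ ω_n = 1.006 rad/s, and ζ = 2.5/(2ω_n) = 1.24.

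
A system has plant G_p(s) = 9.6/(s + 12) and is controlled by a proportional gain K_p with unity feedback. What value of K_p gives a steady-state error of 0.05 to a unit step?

K_p = 23.8

For a type-0 loop with proportional control, e_ss = 1/(1 + K_p·G_p(0)).
G_p(0) = 0.8. Require 1/(1 + K_p·0.8) = 0.05, so 1 + 0.8·K_p = 20.
K_p = (20 − 1)/0.8 = 23.8.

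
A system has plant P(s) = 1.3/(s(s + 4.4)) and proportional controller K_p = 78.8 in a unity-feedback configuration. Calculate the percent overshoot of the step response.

The closed-loop denominator s² + 4.4s + 102.4 gives ω_n = √102.4 = 10.12 and ζ = 4.4/(2ω_n) = 0.2174.
%OS = 100·exp(−πζ/√(1−ζ²)) = 100·exp(−π·0.2174/√0.9528) = 49.7%.

49.7%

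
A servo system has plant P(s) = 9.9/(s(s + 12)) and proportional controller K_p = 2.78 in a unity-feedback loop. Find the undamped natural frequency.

ω_n = 5.25 rad/s

1 + K_p·P(s) = 0 gives s² + 12s + 27.52 = 0.
Matching s² + 2ζω_n s + ω_n²: ω_n = √27.52 = 5.246 rad/s and 2ζω_n = 12, so ζ = 12/(2·5.246) = 1.14.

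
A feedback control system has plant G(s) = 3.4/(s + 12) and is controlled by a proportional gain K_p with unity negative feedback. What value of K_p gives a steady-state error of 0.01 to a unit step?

K_p = 349

Steady-state error for a unit step on this type-0 loop is 1/(1 + K_p·G(0)).
G(0) = 0.2833. Require 1/(1 + K_p·0.2833) = 0.01, so 1 + 0.2833·K_p = 100.
K_p = (100 − 1)/0.2833 = 349.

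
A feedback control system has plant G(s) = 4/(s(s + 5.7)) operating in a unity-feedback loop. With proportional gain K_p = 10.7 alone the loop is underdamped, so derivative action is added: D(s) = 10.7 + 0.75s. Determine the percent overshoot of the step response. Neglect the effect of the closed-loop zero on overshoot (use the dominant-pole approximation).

Forward path: (10.7 + 0.75s)·4/(s(s+5.7)). The closed-loop characteristic equation is s² + (5.7 + 4·0.75)s + 4·10.7 = 0.
That is s² + 8.7s + 42.8 = 0, so ω_n = 6.542 rad/s and ζ = 8.7/(2·6.542) = 0.6649.
%OS = 100·exp(−πζ/√(1−ζ²)) = 6.1%.

6.1%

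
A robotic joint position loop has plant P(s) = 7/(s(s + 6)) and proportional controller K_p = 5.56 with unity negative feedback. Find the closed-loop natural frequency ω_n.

1 + K_p·P(s) = 0 gives s² + 6s + 38.92 = 0.
So ω_n² = 38.92 ⇒ ω_n = 6.239 rad/s, and ζ = 6/(2ω_n) = 0.481.

ω_n = 6.24 rad/s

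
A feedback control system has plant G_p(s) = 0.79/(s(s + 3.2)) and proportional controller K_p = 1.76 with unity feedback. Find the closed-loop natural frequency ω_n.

ω_n = 1.18 rad/s

With unity feedback the closed-loop characteristic equation is s² + 3.2s + 1.76·0.79 = s² + 3.2s + 1.39 = 0.
So ω_n² = 1.39 ⇒ ω_n = 1.179 rad/s, and ζ = 3.2/(2ω_n) = 1.36.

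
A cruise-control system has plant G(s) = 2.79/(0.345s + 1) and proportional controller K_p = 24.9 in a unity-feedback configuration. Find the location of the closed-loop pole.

Closed loop: T(s) = K_p·G/(1+K_p·G) = 69.47/(0.345s + 1 + 69.47), with pole at s = −(1 + 69.47)/0.345 = −204.3.

s = -204.3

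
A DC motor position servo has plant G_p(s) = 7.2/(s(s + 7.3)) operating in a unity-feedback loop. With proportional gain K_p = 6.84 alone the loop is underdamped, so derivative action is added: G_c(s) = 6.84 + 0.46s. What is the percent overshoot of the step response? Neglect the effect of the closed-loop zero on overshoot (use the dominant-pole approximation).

Forward path: (6.84 + 0.46s)·7.2/(s(s+7.3)). The closed-loop characteristic equation is s² + (7.3 + 7.2·0.46)s + 7.2·6.84 = 0.
That is s² + 10.61s + 49.25 = 0, so ω_n = 7.018 rad/s and ζ = 10.61/(2·7.018) = 0.7561.
%OS = 100·exp(−πζ/√(1−ζ²)) = 2.65%.

2.65%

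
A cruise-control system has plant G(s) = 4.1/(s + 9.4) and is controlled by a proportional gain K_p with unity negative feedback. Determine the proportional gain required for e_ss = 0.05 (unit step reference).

K_p = 43.6

The loop is type 0, so e_ss(step) = 1/(1 + K_pos) with K_pos = K_p·G(0).
G(0) = 0.4362. Require 1/(1 + K_p·0.4362) = 0.05, so 1 + 0.4362·K_p = 20.
K_p = (20 − 1)/0.4362 = 43.6.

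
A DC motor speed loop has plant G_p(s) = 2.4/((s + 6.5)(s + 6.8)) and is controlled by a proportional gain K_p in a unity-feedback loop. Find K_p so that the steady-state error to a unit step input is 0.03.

K_p = 595

Steady-state error for a unit step on this type-0 loop is 1/(1 + K_p·G_p(0)).
G_p(0) = 0.0543. Require 1/(1 + K_p·0.0543) = 0.03, so 1 + 0.0543·K_p = 33.33.
K_p = (33.33 − 1)/0.0543 = 595.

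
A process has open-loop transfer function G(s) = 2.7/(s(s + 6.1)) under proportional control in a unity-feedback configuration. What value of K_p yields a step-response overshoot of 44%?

From %OS = 100·exp(−πζ/√(1−ζ²)) = 44%, ζ = −ln(0.44)/√(π²+ln²(0.44)) = 0.2528.
Characteristic equation s² + 6.1s + 2.7K_p = 0 gives ζ = 6.1/(2√(2.7K_p)).
Setting ζ = 0.2528: √(2.7K_p) = 6.1/(2·0.2528) = 12.06, so K_p = 145.5/2.7 = 53.9.

K_p = 53.9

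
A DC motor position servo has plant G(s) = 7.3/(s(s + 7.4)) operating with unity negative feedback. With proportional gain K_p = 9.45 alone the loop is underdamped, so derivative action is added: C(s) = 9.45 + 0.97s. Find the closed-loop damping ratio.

ζ = 0.872

Forward path: (9.45 + 0.97s)·7.3/(s(s+7.4)). The closed-loop characteristic equation is s² + (7.4 + 7.3·0.97)s + 7.3·9.45 = 0.
That is s² + 14.48s + 68.98 = 0, so ω_n = 8.306 rad/s and ζ = 14.48/(2·8.306) = 0.8717.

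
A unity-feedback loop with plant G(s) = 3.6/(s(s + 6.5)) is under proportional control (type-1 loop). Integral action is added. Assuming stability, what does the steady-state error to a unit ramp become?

0

The integrator raises the loop to type 2, so K_v → ∞ and e_ss to a ramp is zero.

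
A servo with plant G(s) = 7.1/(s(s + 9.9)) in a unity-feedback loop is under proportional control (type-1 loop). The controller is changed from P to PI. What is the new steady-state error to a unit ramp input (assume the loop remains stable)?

The integrator raises the loop to type 2, so K_v → ∞ and e_ss to a ramp is zero.

0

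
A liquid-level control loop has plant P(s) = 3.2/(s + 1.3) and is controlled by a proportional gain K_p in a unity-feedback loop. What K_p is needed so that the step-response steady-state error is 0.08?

Steady-state error for a unit step on this type-0 loop is 1/(1 + K_p·P(0)).
P(0) = 2.462. Require 1/(1 + K_p·2.462) = 0.08, so 1 + 2.462·K_p = 12.5.
K_p = (12.5 − 1)/2.462 = 4.67.

K_p = 4.67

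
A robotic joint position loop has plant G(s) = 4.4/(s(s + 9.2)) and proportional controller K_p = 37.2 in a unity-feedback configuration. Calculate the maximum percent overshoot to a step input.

29.8%

From 1 + K_pG(s) = 0: s² + 9.2s + 163.7 = 0 ⇒ ω_n = 12.79, ζ = 0.3596.
%OS = 100·exp(−πζ/√(1−ζ²)) = 100·exp(−π·0.3596/√0.8707) = 29.8%.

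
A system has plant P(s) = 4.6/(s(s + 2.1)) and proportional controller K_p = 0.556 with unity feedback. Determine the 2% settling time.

Closed-loop characteristic equation: s² + 2.1s + 2.558 = 0, so ω_n = 1.599 rad/s and ζ = 2.1/(2·1.599) = 0.6566.
2% settling time T_s ≈ 4/(ζω_n) = 4/1.05 = 3.81 s.

T_s ≈ 3.81 s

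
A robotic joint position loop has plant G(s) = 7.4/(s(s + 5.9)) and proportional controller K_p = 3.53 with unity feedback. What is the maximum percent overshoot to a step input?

10.9%

From 1 + K_pG(s) = 0: s² + 5.9s + 26.12 = 0 ⇒ ω_n = 5.111, ζ = 0.5772.
%OS = 100·exp(−πζ/√(1−ζ²)) = 100·exp(−π·0.5772/√0.6669) = 10.9%.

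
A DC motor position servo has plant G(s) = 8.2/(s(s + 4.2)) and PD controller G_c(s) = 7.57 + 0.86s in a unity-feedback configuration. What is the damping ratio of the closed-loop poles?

ζ = 0.714

Forward path: (7.57 + 0.86s)·8.2/(s(s+4.2)). The closed-loop characteristic equation is s² + (4.2 + 8.2·0.86)s + 8.2·7.57 = 0.
That is s² + 11.25s + 62.07 = 0, so ω_n = 7.879 rad/s and ζ = 11.25/(2·7.879) = 0.7141.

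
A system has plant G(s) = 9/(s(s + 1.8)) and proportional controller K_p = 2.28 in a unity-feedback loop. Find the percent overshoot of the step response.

52.9%

Closed-loop characteristic equation: s² + 1.8s + 20.52 = 0, so ω_n = 4.53 rad/s and ζ = 1.8/(2·4.53) = 0.1987.
%OS = 100·exp(−πζ/√(1−ζ²)) = 100·exp(−π·0.1987/√0.9605) = 52.9%.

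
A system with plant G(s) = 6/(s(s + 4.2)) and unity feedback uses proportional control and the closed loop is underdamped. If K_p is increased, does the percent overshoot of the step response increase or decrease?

increase

ζ = 4.2/(2√(6K_p)) decreases as K_p grows; lower damping means more overshoot.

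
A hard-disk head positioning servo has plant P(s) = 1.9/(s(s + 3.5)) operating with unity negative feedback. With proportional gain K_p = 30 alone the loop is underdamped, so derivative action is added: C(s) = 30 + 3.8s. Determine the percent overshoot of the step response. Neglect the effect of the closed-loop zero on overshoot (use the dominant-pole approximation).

4.21%

Forward path: (30 + 3.8s)·1.9/(s(s+3.5)). The closed-loop characteristic equation is s² + (3.5 + 1.9·3.8)s + 1.9·30 = 0.
That is s² + 10.72s + 57 = 0, so ω_n = 7.55 rad/s and ζ = 10.72/(2·7.55) = 0.7099.
%OS = 100·exp(−πζ/√(1−ζ²)) = 4.21%.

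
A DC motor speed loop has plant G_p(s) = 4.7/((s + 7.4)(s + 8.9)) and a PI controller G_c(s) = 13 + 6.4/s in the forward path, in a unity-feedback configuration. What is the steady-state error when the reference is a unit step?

0

The open loop G_c(s)G_p(s) has a pole at the origin (type 1), so the static position error constant is infinite and e_ss = 1/(1+∞) = 0.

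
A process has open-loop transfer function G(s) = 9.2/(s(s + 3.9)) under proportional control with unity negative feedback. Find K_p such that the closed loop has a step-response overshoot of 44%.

K_p = 6.47

From %OS = 100·exp(−πζ/√(1−ζ²)) = 44%, ζ = −ln(0.44)/√(π²+ln²(0.44)) = 0.2528.
Characteristic equation s² + 3.9s + 9.2K_p = 0 gives ζ = 3.9/(2√(9.2K_p)).
Setting ζ = 0.2528: √(9.2K_p) = 3.9/(2·0.2528) = 7.713, so K_p = 59.48/9.2 = 6.47.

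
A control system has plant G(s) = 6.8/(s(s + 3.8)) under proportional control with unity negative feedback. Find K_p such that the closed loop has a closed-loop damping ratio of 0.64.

K_p = 1.3

Closed-loop characteristic equation: s² + 3.8s + K_p·6.8 = 0.
So ω_n = √(6.8K_p) and 2ζω_n = 3.8, giving ζ = 3.8/(2√(6.8K_p)).
Setting ζ = 0.64: √(6.8K_p) = 3.8/(2·0.64) = 2.969, so K_p = 8.813/6.8 = 1.3.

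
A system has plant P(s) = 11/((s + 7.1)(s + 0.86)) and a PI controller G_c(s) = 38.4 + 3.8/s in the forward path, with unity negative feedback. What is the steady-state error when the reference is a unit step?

0

The open loop G_c(s)P(s) has a pole at the origin (type 1), so the static position error constant is infinite and e_ss = 1/(1+∞) = 0.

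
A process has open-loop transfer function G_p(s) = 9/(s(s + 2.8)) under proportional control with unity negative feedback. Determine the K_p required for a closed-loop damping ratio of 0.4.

Closed-loop characteristic equation: s² + 2.8s + K_p·9 = 0.
So ω_n = √(9K_p) and 2ζω_n = 2.8, giving ζ = 2.8/(2√(9K_p)).
Setting ζ = 0.4: √(9K_p) = 2.8/(2·0.4) = 3.5, so K_p = 12.25/9 = 1.36.

K_p = 1.36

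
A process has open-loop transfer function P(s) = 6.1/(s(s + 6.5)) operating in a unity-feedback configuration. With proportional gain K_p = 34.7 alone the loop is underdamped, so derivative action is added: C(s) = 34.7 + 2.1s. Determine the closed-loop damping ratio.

Forward path: (34.7 + 2.1s)·6.1/(s(s+6.5)). The closed-loop characteristic equation is s² + (6.5 + 6.1·2.1)s + 6.1·34.7 = 0.
That is s² + 19.31s + 211.7 = 0, so ω_n = 14.55 rad/s and ζ = 19.31/(2·14.55) = 0.6636.

ζ = 0.664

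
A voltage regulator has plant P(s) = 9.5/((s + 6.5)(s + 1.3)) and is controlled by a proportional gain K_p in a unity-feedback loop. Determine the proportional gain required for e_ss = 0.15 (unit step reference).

K_p = 5.04

Steady-state error for a unit step on this type-0 loop is 1/(1 + K_p·P(0)).
P(0) = 1.124. Require 1/(1 + K_p·1.124) = 0.15, so 1 + 1.124·K_p = 6.667.
K_p = (6.667 − 1)/1.124 = 5.04.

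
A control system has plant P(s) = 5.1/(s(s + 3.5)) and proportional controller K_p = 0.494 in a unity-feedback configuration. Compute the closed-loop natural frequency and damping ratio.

The closed-loop denominator is s(s+3.5) + 0.494·5.1 = s² + 3.5s + 2.519.
So ω_n² = 2.519 ⇒ ω_n = 1.587 rad/s, and ζ = 3.5/(2ω_n) = 1.1.

ω_n = 1.59 rad/s, ζ = 1.1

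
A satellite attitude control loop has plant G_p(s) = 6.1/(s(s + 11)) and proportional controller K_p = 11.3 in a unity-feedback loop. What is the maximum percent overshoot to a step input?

6.21%

Closed-loop characteristic equation: s² + 11s + 68.93 = 0, so ω_n = 8.302 rad/s and ζ = 11/(2·8.302) = 0.6625.
%OS = 100·exp(−πζ/√(1−ζ²)) = 100·exp(−π·0.6625/√0.5611) = 6.21%.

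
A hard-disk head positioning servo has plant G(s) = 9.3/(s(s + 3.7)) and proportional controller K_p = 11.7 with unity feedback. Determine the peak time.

From 1 + K_pG(s) = 0: s² + 3.7s + 108.8 = 0 ⇒ ω_n = 10.43, ζ = 0.1774.
Damped frequency ω_d = ω_n√(1−ζ²) = 10.27 rad/s, so peak time T_p = π/ω_d = 0.306 s.

T_p = 0.306 s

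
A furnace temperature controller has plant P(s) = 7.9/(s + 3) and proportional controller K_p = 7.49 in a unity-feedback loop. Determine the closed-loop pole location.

s = -62.17

Closed-loop transfer function: T(s) = K_p·P(s)/(1 + K_p·P(s)) = 59.17/(s + 3 + 59.17) = 59.17/(s + 62.17).
The closed-loop pole is at s = −62.17.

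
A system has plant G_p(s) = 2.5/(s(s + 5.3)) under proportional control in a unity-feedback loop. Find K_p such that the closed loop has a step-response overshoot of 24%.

K_p = 16.4

From %OS = 100·exp(−πζ/√(1−ζ²)) = 24%, ζ = −ln(0.24)/√(π²+ln²(0.24)) = 0.4136.
Characteristic equation s² + 5.3s + 2.5K_p = 0 gives ζ = 5.3/(2√(2.5K_p)).
Setting ζ = 0.4136: √(2.5K_p) = 5.3/(2·0.4136) = 6.407, so K_p = 41.05/2.5 = 16.4.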